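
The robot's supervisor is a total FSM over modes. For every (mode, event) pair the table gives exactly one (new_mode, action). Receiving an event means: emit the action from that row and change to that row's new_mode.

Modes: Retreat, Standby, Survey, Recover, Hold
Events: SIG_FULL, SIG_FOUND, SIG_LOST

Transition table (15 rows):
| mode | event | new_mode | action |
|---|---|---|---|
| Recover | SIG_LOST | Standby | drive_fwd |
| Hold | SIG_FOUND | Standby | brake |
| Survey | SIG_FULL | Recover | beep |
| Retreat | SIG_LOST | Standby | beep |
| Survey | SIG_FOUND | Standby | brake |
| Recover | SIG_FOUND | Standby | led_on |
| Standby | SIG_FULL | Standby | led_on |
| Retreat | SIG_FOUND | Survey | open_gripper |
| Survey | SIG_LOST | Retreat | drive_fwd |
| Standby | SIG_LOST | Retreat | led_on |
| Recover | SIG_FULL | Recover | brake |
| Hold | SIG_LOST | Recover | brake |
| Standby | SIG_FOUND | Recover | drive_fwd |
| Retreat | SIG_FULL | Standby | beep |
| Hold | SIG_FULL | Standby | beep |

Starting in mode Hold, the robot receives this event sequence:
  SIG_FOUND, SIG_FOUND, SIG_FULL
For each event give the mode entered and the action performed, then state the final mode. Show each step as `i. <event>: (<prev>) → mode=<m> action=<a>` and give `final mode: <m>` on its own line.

final mode: Recover

1. SIG_FOUND: (Hold) → mode=Standby action=brake
2. SIG_FOUND: (Standby) → mode=Recover action=drive_fwd
3. SIG_FULL: (Recover) → mode=Recover action=brake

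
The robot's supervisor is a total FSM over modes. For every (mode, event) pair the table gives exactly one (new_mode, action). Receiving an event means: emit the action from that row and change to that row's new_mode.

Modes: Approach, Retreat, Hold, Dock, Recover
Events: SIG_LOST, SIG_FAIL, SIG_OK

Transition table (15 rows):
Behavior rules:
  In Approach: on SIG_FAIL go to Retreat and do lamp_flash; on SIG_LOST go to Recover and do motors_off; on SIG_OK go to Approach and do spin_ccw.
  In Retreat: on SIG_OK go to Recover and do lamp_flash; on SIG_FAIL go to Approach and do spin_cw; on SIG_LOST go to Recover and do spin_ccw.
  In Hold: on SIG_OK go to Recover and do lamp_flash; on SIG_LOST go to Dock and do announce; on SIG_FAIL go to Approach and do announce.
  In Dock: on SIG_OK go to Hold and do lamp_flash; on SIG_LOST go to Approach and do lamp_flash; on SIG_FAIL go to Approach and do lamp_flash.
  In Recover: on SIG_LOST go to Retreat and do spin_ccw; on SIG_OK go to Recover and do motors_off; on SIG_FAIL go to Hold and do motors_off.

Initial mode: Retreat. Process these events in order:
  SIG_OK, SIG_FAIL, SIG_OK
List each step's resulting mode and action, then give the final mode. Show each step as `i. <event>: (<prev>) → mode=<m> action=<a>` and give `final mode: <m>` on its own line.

final mode: Recover

1. SIG_OK: (Retreat) → mode=Recover action=lamp_flash
2. SIG_FAIL: (Recover) → mode=Hold action=motors_off
3. SIG_OK: (Hold) → mode=Recover action=lamp_flash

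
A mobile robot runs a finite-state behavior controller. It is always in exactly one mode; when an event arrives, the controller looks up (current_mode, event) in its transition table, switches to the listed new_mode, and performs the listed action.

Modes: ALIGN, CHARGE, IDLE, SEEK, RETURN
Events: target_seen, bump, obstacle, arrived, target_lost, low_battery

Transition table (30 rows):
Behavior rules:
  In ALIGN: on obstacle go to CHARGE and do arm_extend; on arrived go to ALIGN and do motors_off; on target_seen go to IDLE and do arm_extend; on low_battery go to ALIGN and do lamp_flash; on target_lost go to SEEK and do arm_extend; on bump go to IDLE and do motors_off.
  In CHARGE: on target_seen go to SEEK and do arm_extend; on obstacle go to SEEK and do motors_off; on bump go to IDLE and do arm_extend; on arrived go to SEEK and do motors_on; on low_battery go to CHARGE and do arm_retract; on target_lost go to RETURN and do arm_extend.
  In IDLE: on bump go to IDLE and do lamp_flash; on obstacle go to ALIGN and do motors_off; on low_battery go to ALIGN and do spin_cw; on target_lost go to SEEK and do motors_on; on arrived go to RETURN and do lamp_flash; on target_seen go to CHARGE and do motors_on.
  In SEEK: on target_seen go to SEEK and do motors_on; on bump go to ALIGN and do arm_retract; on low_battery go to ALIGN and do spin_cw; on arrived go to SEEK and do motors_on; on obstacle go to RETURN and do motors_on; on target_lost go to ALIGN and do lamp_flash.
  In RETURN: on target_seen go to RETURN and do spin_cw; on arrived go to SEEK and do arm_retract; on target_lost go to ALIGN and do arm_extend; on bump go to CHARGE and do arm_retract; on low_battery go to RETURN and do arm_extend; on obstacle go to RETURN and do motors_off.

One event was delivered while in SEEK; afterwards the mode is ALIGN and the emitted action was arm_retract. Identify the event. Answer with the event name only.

try target_seen: (SEEK, target_seen) → (SEEK, motors_on)
try bump: (SEEK, bump) → (ALIGN, arm_retract)  ← matches
try obstacle: (SEEK, obstacle) → (RETURN, motors_on)
try arrived: (SEEK, arrived) → (SEEK, motors_on)
try target_lost: (SEEK, target_lost) → (ALIGN, lamp_flash)
try low_battery: (SEEK, low_battery) → (ALIGN, spin_cw)

bump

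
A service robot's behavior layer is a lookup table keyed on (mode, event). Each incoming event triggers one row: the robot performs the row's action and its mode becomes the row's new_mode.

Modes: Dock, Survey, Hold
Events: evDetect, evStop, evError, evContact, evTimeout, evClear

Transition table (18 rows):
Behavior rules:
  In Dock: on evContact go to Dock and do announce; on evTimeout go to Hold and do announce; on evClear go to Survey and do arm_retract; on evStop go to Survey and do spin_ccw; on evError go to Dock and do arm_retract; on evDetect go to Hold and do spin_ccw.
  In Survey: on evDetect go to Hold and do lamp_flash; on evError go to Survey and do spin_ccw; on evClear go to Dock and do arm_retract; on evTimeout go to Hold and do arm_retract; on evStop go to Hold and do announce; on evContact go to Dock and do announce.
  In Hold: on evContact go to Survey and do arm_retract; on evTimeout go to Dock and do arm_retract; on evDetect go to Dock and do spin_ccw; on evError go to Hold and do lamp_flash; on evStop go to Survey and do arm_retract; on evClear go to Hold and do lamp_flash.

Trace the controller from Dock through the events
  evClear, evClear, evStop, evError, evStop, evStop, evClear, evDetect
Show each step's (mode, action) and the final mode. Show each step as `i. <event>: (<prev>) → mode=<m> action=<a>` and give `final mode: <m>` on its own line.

1. evClear: (Dock) → mode=Survey action=arm_retract
2. evClear: (Survey) → mode=Dock action=arm_retract
3. evStop: (Dock) → mode=Survey action=spin_ccw
4. evError: (Survey) → mode=Survey action=spin_ccw
5. evStop: (Survey) → mode=Hold action=announce
6. evStop: (Hold) → mode=Survey action=arm_retract
7. evClear: (Survey) → mode=Dock action=arm_retract
8. evDetect: (Dock) → mode=Hold action=spin_ccw

final mode: Hold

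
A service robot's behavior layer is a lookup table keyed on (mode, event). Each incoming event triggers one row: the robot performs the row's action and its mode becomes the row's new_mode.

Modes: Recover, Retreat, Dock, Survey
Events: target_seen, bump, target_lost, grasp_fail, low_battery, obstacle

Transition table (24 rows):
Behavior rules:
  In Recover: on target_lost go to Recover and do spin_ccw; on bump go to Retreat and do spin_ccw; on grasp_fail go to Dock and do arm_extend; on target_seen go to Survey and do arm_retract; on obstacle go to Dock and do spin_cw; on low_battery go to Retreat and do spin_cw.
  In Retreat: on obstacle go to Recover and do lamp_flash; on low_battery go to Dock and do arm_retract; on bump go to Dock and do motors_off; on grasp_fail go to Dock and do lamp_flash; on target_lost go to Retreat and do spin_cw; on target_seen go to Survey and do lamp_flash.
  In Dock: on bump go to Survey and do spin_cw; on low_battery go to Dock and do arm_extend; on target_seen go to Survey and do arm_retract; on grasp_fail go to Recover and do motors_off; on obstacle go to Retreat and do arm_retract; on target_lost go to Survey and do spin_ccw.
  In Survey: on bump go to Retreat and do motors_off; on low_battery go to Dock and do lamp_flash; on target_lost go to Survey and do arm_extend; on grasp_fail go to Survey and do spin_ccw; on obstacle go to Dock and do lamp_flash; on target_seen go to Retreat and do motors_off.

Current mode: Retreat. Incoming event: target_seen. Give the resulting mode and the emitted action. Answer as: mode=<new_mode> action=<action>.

current mode = Retreat; filter table to that mode:
  (Retreat, obstacle) → (Recover, lamp_flash)
  (Retreat, low_battery) → (Dock, arm_retract)
  (Retreat, bump) → (Dock, motors_off)
  (Retreat, grasp_fail) → (Dock, lamp_flash)
  (Retreat, target_lost) → (Retreat, spin_cw)
  (Retreat, target_seen) → (Survey, lamp_flash)  ← event matches
event = target_seen selects (Survey, lamp_flash)

mode=Survey action=lamp_flash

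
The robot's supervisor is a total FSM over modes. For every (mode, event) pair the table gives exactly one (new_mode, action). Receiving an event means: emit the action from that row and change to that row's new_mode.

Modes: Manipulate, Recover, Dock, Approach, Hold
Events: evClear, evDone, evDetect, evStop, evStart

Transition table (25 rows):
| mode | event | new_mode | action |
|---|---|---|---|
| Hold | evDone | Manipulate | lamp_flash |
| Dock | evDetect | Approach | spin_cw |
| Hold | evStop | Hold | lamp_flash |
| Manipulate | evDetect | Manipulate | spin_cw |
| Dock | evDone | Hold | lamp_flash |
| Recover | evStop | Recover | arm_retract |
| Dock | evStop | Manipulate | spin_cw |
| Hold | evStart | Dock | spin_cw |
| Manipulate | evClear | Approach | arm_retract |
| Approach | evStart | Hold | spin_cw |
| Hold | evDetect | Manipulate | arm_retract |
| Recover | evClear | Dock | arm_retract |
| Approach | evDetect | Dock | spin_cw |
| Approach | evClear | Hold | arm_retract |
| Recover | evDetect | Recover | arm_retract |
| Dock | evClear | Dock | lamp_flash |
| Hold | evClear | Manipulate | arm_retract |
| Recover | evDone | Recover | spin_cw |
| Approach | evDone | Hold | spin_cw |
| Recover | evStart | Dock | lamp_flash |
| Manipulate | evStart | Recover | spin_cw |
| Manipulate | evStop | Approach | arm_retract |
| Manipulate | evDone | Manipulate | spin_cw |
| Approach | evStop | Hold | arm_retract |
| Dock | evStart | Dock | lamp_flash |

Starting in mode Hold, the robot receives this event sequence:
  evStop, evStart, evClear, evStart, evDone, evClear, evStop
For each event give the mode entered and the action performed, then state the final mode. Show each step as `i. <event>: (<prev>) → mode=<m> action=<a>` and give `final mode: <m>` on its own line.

final mode: Approach

1. evStop: (Hold) → mode=Hold action=lamp_flash
2. evStart: (Hold) → mode=Dock action=spin_cw
3. evClear: (Dock) → mode=Dock action=lamp_flash
4. evStart: (Dock) → mode=Dock action=lamp_flash
5. evDone: (Dock) → mode=Hold action=lamp_flash
6. evClear: (Hold) → mode=Manipulate action=arm_retract
7. evStop: (Manipulate) → mode=Approach action=arm_retract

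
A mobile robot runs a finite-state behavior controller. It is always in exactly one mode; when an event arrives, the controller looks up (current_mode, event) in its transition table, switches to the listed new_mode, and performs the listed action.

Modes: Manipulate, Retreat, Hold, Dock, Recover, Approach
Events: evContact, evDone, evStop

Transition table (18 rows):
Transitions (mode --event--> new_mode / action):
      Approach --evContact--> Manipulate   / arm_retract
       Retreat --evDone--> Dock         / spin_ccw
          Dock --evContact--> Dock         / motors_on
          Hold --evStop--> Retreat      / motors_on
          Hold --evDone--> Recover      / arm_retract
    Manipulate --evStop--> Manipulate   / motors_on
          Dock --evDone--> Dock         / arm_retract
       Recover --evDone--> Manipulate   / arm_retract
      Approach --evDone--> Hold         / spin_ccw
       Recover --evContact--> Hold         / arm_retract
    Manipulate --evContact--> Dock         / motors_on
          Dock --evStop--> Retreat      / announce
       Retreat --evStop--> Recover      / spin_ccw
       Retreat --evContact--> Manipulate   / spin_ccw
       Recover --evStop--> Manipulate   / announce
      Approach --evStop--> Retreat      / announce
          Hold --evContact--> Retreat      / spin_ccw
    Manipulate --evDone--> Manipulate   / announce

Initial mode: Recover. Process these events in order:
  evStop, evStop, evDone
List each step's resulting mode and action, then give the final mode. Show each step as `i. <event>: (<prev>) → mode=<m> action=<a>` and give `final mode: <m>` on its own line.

final mode: Manipulate

1. evStop: (Recover) → mode=Manipulate action=announce
2. evStop: (Manipulate) → mode=Manipulate action=motors_on
3. evDone: (Manipulate) → mode=Manipulate action=announce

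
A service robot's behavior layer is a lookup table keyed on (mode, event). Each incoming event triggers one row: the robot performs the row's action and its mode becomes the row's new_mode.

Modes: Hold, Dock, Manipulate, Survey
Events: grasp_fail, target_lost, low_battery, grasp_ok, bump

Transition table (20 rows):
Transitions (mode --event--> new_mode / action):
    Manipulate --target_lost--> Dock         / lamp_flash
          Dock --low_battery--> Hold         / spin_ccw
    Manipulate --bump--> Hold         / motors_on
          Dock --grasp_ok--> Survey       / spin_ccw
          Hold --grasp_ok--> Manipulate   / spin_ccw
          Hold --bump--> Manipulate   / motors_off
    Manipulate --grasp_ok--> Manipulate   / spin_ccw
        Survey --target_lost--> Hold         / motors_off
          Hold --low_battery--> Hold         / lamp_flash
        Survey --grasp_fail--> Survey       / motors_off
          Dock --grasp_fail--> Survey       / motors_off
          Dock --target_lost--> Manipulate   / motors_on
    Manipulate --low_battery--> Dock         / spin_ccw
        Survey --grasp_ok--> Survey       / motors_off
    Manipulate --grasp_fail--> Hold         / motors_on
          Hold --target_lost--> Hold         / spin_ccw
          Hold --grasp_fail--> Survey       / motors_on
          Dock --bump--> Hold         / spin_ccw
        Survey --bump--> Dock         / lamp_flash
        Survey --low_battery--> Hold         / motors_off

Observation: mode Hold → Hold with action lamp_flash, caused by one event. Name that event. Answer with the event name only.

try grasp_fail: (Hold, grasp_fail) → (Survey, motors_on)
try target_lost: (Hold, target_lost) → (Hold, spin_ccw)
try low_battery: (Hold, low_battery) → (Hold, lamp_flash)  ← matches
try grasp_ok: (Hold, grasp_ok) → (Manipulate, spin_ccw)
try bump: (Hold, bump) → (Manipulate, motors_off)

low_battery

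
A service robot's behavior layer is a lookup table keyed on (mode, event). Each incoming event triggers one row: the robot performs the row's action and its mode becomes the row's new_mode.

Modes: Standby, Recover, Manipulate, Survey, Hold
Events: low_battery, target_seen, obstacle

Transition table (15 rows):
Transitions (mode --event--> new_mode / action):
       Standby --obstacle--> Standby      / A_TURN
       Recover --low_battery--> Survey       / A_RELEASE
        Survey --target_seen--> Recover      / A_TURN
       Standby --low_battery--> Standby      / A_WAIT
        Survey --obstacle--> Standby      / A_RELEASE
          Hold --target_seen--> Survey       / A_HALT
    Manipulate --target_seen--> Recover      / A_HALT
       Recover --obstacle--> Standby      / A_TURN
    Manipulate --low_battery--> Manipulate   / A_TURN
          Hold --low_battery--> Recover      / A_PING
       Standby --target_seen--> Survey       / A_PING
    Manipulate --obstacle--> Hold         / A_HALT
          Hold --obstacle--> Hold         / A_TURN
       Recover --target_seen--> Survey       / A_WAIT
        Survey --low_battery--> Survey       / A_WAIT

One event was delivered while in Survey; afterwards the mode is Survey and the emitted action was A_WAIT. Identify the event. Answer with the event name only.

low_battery

try low_battery: (Survey, low_battery) → (Survey, A_WAIT)  ← matches
try target_seen: (Survey, target_seen) → (Recover, A_TURN)
try obstacle: (Survey, obstacle) → (Standby, A_RELEASE)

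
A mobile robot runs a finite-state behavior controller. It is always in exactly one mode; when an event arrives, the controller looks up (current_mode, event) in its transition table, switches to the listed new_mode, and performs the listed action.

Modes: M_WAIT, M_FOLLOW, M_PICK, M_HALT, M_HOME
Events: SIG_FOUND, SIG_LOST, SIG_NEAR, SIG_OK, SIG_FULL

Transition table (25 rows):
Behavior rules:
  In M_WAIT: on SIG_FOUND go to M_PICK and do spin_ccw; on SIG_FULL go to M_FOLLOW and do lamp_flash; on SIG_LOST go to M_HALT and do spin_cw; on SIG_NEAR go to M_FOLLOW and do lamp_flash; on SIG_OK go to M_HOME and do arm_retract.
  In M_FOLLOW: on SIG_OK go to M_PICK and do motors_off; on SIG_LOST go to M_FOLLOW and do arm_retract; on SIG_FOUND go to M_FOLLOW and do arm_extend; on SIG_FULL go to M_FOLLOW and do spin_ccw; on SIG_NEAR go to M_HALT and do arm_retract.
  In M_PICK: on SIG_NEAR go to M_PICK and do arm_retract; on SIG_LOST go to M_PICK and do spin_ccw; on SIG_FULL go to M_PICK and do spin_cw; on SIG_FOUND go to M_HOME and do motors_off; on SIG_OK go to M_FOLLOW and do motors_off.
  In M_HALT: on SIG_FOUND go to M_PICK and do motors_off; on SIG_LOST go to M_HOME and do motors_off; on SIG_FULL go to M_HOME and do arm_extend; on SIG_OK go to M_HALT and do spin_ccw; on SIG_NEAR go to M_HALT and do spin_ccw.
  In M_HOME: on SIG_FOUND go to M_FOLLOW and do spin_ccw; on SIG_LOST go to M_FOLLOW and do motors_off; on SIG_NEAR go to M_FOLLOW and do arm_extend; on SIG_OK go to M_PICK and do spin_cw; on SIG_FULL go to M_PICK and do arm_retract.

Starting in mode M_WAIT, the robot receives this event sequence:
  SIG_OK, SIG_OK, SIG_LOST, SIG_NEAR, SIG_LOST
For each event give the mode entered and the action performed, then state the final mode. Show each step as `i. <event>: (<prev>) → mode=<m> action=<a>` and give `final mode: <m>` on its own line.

final mode: M_PICK

1. SIG_OK: (M_WAIT) → mode=M_HOME action=arm_retract
2. SIG_OK: (M_HOME) → mode=M_PICK action=spin_cw
3. SIG_LOST: (M_PICK) → mode=M_PICK action=spin_ccw
4. SIG_NEAR: (M_PICK) → mode=M_PICK action=arm_retract
5. SIG_LOST: (M_PICK) → mode=M_PICK action=spin_ccw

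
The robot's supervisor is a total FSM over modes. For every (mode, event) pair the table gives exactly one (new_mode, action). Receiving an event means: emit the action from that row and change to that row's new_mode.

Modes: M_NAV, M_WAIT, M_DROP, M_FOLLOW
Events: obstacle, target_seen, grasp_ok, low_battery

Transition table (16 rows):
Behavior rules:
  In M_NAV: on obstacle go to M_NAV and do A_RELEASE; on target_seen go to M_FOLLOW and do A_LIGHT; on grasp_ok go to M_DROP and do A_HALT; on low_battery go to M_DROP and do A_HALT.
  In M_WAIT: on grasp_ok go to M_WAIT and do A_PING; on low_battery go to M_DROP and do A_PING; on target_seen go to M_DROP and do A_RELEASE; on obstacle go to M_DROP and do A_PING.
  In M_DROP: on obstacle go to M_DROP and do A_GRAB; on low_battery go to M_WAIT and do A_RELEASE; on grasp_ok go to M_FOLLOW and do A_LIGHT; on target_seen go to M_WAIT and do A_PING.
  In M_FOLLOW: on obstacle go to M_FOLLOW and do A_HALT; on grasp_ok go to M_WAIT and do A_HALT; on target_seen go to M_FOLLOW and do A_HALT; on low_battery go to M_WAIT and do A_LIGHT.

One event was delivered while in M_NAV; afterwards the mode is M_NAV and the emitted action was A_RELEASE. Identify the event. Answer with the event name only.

try obstacle: (M_NAV, obstacle) → (M_NAV, A_RELEASE)  ← matches
try target_seen: (M_NAV, target_seen) → (M_FOLLOW, A_LIGHT)
try grasp_ok: (M_NAV, grasp_ok) → (M_DROP, A_HALT)
try low_battery: (M_NAV, low_battery) → (M_DROP, A_HALT)

obstacle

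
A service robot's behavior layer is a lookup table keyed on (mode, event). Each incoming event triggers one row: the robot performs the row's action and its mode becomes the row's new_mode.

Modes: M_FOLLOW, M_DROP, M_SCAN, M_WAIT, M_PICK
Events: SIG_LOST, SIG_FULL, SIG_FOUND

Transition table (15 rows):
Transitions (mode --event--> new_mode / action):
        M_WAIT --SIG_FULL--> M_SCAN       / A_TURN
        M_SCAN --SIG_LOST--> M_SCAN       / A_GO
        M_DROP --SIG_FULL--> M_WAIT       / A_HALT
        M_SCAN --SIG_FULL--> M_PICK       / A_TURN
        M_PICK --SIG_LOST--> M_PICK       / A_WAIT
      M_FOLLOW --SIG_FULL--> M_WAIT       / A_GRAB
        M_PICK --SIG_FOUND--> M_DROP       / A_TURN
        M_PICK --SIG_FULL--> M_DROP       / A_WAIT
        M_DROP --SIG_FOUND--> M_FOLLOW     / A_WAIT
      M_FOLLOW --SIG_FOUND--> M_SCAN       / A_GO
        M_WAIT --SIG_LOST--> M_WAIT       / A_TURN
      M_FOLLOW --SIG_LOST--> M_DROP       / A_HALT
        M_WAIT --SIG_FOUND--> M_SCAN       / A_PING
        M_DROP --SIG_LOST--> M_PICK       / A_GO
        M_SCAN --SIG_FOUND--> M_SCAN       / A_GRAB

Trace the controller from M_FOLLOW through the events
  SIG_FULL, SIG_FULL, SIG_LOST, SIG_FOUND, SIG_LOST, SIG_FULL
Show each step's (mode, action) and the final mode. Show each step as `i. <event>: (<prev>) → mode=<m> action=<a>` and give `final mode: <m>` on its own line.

final mode: M_PICK

1. SIG_FULL: (M_FOLLOW) → mode=M_WAIT action=A_GRAB
2. SIG_FULL: (M_WAIT) → mode=M_SCAN action=A_TURN
3. SIG_LOST: (M_SCAN) → mode=M_SCAN action=A_GO
4. SIG_FOUND: (M_SCAN) → mode=M_SCAN action=A_GRAB
5. SIG_LOST: (M_SCAN) → mode=M_SCAN action=A_GO
6. SIG_FULL: (M_SCAN) → mode=M_PICK action=A_TURN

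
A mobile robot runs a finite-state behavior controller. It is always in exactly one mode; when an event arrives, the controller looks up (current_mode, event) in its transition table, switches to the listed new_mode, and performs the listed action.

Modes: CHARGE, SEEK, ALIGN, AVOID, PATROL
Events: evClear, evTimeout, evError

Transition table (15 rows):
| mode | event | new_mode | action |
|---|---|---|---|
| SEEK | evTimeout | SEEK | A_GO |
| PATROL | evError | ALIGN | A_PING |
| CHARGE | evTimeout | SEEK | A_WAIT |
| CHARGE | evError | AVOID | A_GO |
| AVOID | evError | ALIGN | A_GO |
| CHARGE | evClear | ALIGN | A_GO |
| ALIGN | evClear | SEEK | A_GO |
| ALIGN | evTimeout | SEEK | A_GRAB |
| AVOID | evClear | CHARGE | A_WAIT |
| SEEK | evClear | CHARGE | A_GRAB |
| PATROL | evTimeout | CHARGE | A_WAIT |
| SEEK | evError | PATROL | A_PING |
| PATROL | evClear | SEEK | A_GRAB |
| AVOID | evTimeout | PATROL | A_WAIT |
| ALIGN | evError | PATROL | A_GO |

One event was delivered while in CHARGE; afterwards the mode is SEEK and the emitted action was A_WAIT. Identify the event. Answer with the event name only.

evTimeout

try evClear: (CHARGE, evClear) → (ALIGN, A_GO)
try evTimeout: (CHARGE, evTimeout) → (SEEK, A_WAIT)  ← matches
try evError: (CHARGE, evError) → (AVOID, A_GO)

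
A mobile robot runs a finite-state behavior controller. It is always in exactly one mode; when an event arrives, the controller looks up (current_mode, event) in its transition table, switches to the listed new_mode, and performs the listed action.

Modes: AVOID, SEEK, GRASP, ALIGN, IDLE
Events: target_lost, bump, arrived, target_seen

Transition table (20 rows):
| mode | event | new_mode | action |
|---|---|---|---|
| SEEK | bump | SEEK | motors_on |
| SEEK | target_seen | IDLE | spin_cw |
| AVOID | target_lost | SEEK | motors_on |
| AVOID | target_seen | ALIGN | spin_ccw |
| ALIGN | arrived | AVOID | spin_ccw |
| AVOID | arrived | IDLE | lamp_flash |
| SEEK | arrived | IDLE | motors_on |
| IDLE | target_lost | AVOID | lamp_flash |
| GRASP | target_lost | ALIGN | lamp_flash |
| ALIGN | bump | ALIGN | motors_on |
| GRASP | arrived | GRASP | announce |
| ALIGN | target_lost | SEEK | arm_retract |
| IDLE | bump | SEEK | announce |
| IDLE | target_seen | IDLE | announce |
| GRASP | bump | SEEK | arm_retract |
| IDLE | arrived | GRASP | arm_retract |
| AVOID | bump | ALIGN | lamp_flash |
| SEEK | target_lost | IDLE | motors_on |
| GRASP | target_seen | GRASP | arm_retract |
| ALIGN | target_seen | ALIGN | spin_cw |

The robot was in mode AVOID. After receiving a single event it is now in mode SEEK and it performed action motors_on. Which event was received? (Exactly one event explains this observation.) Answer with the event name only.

try target_lost: (AVOID, target_lost) → (SEEK, motors_on)  ← matches
try bump: (AVOID, bump) → (ALIGN, lamp_flash)
try arrived: (AVOID, arrived) → (IDLE, lamp_flash)
try target_seen: (AVOID, target_seen) → (ALIGN, spin_ccw)

target_lost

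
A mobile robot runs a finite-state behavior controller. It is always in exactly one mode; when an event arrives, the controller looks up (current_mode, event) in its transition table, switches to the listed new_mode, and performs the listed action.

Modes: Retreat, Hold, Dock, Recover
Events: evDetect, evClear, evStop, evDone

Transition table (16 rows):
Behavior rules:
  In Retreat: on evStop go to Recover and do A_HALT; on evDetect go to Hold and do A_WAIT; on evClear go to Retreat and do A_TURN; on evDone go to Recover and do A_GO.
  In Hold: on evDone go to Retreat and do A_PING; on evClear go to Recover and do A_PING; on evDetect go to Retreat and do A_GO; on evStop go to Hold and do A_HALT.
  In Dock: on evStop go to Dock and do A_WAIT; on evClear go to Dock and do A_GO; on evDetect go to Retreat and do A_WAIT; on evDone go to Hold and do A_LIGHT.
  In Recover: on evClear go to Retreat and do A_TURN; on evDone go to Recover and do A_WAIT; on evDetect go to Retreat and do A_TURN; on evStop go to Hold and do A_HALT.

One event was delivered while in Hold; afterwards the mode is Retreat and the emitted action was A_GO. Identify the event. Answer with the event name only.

try evDetect: (Hold, evDetect) → (Retreat, A_GO)  ← matches
try evClear: (Hold, evClear) → (Recover, A_PING)
try evStop: (Hold, evStop) → (Hold, A_HALT)
try evDone: (Hold, evDone) → (Retreat, A_PING)

evDetect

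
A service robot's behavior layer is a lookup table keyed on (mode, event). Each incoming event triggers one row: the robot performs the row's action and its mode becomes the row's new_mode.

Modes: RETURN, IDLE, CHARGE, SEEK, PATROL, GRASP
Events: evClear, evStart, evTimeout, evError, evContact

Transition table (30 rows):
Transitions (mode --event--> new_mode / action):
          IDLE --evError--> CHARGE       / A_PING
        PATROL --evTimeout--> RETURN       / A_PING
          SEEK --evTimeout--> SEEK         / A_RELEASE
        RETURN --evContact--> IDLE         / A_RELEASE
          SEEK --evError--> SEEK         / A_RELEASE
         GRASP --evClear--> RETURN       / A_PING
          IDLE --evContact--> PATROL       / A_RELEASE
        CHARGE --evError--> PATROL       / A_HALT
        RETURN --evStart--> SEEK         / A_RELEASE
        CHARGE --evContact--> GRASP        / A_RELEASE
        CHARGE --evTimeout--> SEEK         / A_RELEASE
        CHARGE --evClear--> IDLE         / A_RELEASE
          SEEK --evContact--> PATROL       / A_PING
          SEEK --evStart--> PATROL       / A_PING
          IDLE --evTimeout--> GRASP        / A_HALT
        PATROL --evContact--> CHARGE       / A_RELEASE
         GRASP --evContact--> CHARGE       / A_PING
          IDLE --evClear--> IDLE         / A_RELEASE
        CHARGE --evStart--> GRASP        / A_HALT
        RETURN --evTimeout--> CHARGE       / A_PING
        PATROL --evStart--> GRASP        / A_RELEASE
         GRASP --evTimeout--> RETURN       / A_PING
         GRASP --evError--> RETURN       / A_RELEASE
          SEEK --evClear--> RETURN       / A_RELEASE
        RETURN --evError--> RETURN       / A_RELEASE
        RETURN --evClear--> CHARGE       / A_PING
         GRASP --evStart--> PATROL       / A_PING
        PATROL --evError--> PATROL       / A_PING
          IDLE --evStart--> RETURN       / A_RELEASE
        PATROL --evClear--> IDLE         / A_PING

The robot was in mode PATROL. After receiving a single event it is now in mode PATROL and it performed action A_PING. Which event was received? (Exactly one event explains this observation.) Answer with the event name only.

try evClear: (PATROL, evClear) → (IDLE, A_PING)
try evStart: (PATROL, evStart) → (GRASP, A_RELEASE)
try evTimeout: (PATROL, evTimeout) → (RETURN, A_PING)
try evError: (PATROL, evError) → (PATROL, A_PING)  ← matches
try evContact: (PATROL, evContact) → (CHARGE, A_RELEASE)

evError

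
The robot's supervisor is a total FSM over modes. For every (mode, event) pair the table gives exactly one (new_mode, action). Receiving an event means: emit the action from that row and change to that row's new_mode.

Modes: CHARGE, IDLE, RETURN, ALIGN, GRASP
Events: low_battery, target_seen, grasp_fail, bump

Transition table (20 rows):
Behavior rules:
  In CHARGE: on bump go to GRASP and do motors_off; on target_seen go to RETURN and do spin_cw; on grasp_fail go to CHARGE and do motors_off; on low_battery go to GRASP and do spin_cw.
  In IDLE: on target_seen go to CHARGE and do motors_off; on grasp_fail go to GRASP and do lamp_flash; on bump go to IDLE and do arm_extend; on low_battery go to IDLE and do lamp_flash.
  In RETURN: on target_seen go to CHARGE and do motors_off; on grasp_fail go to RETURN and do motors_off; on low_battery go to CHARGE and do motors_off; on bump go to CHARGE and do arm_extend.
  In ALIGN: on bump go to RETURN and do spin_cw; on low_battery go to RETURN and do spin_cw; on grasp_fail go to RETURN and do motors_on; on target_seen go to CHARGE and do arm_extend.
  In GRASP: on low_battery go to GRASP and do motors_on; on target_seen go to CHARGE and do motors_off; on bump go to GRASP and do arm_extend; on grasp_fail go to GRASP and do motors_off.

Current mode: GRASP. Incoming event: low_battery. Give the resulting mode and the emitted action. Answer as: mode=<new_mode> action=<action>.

mode=GRASP action=motors_on

current mode = GRASP; filter table to that mode:
  (GRASP, low_battery) → (GRASP, motors_on)  ← event matches
  (GRASP, target_seen) → (CHARGE, motors_off)
  (GRASP, bump) → (GRASP, arm_extend)
  (GRASP, grasp_fail) → (GRASP, motors_off)
event = low_battery selects (GRASP, motors_on)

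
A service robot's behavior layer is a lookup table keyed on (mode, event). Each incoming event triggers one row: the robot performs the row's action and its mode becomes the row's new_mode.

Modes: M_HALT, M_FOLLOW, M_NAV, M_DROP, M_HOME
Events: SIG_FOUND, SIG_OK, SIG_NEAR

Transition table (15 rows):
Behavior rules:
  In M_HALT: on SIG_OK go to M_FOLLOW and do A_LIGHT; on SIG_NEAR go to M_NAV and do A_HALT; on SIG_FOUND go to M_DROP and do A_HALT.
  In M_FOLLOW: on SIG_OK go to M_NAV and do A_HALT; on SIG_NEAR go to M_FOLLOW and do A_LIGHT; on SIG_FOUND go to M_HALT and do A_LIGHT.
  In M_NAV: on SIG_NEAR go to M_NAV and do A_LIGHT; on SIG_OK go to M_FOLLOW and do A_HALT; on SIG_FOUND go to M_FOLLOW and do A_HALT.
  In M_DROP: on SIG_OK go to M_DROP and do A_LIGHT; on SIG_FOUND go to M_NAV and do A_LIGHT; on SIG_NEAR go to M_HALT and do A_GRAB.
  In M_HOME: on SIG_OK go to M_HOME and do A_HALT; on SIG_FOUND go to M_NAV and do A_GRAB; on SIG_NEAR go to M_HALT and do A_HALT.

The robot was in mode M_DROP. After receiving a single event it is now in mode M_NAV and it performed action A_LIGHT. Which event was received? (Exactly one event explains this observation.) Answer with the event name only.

SIG_FOUND

try SIG_FOUND: (M_DROP, SIG_FOUND) → (M_NAV, A_LIGHT)  ← matches
try SIG_OK: (M_DROP, SIG_OK) → (M_DROP, A_LIGHT)
try SIG_NEAR: (M_DROP, SIG_NEAR) → (M_HALT, A_GRAB)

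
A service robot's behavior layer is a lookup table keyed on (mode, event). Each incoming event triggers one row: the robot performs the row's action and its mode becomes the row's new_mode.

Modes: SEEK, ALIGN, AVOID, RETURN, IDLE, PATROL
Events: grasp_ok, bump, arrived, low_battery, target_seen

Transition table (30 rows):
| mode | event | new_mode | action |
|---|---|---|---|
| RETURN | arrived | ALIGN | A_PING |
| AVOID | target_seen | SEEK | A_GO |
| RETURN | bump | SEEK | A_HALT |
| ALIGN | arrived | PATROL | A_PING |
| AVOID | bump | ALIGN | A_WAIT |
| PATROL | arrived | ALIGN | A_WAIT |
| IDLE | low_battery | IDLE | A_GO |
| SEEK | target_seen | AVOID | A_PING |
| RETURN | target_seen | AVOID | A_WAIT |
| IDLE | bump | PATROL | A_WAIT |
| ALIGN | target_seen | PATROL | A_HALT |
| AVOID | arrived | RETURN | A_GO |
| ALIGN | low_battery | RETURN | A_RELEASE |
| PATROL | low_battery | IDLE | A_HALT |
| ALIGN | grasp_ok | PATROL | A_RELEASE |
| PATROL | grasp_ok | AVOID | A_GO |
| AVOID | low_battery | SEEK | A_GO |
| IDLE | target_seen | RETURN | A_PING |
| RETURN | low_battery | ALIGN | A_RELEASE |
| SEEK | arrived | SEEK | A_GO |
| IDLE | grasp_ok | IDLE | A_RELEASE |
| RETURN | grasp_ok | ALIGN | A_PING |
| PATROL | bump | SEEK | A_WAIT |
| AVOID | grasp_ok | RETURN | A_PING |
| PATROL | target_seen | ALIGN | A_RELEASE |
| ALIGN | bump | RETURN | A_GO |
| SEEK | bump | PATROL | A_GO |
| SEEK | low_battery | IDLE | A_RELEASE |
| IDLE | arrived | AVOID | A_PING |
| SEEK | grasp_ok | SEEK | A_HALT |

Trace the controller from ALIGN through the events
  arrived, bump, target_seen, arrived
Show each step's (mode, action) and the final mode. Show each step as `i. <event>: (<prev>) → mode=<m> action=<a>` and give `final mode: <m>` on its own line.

1. arrived: (ALIGN) → mode=PATROL action=A_PING
2. bump: (PATROL) → mode=SEEK action=A_WAIT
3. target_seen: (SEEK) → mode=AVOID action=A_PING
4. arrived: (AVOID) → mode=RETURN action=A_GO

final mode: RETURN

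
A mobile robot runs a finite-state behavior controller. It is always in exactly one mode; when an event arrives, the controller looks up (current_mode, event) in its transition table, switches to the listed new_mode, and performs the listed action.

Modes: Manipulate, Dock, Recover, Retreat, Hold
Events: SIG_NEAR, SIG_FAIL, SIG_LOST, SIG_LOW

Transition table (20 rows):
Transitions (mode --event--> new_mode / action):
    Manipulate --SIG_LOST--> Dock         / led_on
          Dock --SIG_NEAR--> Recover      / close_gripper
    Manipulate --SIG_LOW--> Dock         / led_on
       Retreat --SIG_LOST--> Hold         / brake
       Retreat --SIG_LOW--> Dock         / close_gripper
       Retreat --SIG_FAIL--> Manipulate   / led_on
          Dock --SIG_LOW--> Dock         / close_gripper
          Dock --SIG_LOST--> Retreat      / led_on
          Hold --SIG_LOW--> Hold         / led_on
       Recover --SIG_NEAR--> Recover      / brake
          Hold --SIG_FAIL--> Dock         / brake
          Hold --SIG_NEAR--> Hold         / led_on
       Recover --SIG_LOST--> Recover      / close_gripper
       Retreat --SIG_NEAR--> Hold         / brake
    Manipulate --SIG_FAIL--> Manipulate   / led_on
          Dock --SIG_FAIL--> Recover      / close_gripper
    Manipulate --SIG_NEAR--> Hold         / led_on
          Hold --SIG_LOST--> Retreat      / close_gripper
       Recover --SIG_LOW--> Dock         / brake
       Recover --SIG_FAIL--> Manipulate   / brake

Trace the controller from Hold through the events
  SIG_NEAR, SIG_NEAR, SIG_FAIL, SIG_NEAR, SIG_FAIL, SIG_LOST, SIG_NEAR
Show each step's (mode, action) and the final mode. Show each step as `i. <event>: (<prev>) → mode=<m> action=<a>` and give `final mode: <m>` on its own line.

final mode: Recover

1. SIG_NEAR: (Hold) → mode=Hold action=led_on
2. SIG_NEAR: (Hold) → mode=Hold action=led_on
3. SIG_FAIL: (Hold) → mode=Dock action=brake
4. SIG_NEAR: (Dock) → mode=Recover action=close_gripper
5. SIG_FAIL: (Recover) → mode=Manipulate action=brake
6. SIG_LOST: (Manipulate) → mode=Dock action=led_on
7. SIG_NEAR: (Dock) → mode=Recover action=close_gripper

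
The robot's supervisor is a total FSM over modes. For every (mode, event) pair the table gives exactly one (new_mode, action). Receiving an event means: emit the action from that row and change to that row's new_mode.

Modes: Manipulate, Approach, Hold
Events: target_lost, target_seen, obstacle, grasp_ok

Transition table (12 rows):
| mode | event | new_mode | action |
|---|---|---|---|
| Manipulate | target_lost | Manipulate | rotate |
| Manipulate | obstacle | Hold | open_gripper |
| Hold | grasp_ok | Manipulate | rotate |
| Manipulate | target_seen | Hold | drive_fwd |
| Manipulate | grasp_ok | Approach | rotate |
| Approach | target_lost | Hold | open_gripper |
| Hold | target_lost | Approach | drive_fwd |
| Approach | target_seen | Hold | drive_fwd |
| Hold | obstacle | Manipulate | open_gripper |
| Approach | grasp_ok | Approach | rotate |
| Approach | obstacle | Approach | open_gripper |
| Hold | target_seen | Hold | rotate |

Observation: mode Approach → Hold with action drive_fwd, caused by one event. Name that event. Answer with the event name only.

try target_lost: (Approach, target_lost) → (Hold, open_gripper)
try target_seen: (Approach, target_seen) → (Hold, drive_fwd)  ← matches
try obstacle: (Approach, obstacle) → (Approach, open_gripper)
try grasp_ok: (Approach, grasp_ok) → (Approach, rotate)

target_seen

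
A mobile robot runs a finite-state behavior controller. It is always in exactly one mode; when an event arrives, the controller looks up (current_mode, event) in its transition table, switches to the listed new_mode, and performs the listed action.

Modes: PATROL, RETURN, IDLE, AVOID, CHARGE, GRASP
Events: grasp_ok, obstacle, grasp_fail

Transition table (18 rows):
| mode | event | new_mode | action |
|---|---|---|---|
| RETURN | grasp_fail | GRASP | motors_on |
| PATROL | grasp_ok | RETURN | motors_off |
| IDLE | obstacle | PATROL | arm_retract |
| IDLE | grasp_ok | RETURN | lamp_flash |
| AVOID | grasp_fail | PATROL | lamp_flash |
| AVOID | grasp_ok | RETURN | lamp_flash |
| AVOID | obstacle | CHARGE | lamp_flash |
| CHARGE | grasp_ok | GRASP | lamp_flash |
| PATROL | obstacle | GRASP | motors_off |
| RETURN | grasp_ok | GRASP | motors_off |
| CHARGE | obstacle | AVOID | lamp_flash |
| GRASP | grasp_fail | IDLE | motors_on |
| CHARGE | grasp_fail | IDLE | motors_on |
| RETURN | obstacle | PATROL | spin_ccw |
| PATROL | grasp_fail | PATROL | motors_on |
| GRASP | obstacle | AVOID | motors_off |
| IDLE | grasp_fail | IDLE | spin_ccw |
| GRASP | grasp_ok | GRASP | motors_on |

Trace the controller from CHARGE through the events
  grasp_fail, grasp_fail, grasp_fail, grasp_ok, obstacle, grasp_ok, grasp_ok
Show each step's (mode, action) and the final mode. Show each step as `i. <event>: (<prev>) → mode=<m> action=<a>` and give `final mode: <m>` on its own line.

final mode: GRASP

1. grasp_fail: (CHARGE) → mode=IDLE action=motors_on
2. grasp_fail: (IDLE) → mode=IDLE action=spin_ccw
3. grasp_fail: (IDLE) → mode=IDLE action=spin_ccw
4. grasp_ok: (IDLE) → mode=RETURN action=lamp_flash
5. obstacle: (RETURN) → mode=PATROL action=spin_ccw
6. grasp_ok: (PATROL) → mode=RETURN action=motors_off
7. grasp_ok: (RETURN) → mode=GRASP action=motors_off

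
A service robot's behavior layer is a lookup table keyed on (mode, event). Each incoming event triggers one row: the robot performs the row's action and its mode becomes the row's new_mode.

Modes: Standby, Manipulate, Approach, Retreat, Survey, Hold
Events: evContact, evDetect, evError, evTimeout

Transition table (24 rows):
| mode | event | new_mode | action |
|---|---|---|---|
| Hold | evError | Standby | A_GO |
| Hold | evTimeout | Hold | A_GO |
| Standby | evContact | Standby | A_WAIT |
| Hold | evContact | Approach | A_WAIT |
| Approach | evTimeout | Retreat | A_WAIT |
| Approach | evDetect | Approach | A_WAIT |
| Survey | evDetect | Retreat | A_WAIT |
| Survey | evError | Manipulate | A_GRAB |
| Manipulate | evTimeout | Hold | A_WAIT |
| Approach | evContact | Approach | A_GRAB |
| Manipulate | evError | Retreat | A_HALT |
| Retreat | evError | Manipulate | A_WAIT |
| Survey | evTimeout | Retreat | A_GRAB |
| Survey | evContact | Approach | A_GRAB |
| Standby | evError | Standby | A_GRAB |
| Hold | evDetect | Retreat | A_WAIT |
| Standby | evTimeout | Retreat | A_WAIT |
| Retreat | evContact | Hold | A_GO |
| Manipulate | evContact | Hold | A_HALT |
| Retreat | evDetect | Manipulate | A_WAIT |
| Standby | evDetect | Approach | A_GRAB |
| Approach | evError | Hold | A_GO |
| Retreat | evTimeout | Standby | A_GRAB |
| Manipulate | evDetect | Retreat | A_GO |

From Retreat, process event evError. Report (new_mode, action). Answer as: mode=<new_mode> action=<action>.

current mode = Retreat; filter table to that mode:
  (Retreat, evError) → (Manipulate, A_WAIT)  ← event matches
  (Retreat, evContact) → (Hold, A_GO)
  (Retreat, evDetect) → (Manipulate, A_WAIT)
  (Retreat, evTimeout) → (Standby, A_GRAB)
event = evError selects (Manipulate, A_WAIT)

mode=Manipulate action=A_WAIT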